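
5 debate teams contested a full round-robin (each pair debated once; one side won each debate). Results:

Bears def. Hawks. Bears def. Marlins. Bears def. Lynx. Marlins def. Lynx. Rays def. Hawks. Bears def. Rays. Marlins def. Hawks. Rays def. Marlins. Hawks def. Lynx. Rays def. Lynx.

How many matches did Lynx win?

Lynx's results: beat no one; lost to Marlins, Bears, Rays, Hawks.
That is 0 wins.

0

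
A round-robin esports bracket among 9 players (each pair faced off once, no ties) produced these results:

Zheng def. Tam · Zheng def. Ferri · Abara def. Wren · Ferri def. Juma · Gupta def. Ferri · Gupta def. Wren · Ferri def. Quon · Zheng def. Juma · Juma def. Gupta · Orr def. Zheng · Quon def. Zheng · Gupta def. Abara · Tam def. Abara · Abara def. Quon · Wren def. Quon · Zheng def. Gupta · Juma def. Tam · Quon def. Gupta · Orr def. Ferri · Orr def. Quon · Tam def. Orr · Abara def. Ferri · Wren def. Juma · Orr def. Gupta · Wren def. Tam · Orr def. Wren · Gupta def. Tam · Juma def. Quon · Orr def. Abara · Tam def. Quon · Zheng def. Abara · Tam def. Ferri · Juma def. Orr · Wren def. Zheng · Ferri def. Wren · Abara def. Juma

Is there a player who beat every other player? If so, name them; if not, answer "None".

Highest win total is Orr with 6 (out of 8 possible).
Orr lost to Tam, Juma, so no player went undefeated.

None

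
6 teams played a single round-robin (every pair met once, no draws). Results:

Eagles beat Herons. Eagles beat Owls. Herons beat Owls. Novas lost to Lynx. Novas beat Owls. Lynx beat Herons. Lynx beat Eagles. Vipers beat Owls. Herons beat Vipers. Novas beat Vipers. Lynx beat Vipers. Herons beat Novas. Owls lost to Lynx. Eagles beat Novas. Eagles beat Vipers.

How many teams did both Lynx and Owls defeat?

0

Lynx beat: Herons, Novas, Eagles, Owls, Vipers.
Owls beat: no one.
No one was beaten by both.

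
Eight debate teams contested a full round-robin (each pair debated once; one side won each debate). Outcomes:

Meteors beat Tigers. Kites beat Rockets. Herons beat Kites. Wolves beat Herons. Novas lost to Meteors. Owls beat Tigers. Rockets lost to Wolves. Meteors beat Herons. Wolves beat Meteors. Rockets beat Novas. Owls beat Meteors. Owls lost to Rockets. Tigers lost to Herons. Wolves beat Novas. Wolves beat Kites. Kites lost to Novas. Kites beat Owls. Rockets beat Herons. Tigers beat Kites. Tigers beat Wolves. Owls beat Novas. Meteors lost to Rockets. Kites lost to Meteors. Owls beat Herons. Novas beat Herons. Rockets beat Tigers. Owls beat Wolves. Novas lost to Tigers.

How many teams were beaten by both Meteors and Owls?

3

Meteors beat: Novas, Tigers, Kites, Herons.
Owls beat: Novas, Meteors, Tigers, Wolves, Herons.
Both beat: Novas, Tigers, Herons — 3.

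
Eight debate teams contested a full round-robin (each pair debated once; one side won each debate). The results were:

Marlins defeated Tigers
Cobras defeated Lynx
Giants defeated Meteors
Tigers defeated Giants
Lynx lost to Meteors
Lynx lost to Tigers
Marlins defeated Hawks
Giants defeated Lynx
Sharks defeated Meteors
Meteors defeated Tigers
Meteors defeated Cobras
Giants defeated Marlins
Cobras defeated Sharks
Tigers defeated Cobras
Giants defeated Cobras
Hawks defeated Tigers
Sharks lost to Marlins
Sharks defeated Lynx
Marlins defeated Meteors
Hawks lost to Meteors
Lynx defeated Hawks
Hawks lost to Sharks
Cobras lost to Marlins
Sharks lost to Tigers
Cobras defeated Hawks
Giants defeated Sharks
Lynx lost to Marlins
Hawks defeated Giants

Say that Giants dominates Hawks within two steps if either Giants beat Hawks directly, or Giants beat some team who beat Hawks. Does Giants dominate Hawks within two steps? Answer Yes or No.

Yes

Giants did not beat Hawks directly.
Giants beat Cobras, Meteors, Lynx, Sharks, Marlins. Of those, Cobras beat Hawks.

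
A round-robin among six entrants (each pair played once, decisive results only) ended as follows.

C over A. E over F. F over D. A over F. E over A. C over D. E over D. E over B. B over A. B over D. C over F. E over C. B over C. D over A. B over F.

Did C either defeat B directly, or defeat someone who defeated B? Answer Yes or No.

No

C did not beat B directly.
C beat A, D, F, but each of them lost to B. No two-step path.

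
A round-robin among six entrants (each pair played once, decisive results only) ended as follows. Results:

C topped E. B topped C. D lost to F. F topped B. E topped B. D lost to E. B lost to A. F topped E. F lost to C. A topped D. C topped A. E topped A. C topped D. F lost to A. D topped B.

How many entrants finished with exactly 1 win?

Win totals: A 3, B 1, C 4, D 1, E 3, F 3.
Exactly 1: B, D — 2 entrants.

2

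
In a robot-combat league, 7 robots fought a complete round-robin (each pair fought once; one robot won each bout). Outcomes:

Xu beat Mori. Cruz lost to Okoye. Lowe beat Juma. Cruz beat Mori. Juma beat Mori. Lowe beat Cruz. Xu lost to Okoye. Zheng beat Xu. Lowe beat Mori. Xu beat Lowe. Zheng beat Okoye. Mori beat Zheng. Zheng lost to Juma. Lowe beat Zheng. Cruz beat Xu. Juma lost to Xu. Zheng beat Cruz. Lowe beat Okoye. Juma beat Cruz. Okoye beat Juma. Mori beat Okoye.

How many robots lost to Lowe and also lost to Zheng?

Lowe beat: Mori, Juma, Cruz, Okoye, Zheng.
Zheng beat: Cruz, Okoye, Xu.
Both beat: Cruz, Okoye — 2.

2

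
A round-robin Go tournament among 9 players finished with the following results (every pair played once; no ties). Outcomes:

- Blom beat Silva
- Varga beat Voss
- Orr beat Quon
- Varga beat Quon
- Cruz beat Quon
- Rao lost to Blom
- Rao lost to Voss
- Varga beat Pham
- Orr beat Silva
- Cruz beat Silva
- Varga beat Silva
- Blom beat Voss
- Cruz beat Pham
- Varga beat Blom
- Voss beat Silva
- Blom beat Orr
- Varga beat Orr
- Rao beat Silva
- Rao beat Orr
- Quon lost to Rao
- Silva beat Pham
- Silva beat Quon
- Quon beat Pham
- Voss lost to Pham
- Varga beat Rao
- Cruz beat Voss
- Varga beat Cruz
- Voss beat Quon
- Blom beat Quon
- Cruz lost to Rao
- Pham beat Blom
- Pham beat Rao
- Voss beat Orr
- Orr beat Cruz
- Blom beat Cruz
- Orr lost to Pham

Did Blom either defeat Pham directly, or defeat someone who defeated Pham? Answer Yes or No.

Blom did not beat Pham directly.
Blom beat Orr, Cruz, Quon, Voss, Rao, Silva. Of those, Cruz beat Pham.

Yes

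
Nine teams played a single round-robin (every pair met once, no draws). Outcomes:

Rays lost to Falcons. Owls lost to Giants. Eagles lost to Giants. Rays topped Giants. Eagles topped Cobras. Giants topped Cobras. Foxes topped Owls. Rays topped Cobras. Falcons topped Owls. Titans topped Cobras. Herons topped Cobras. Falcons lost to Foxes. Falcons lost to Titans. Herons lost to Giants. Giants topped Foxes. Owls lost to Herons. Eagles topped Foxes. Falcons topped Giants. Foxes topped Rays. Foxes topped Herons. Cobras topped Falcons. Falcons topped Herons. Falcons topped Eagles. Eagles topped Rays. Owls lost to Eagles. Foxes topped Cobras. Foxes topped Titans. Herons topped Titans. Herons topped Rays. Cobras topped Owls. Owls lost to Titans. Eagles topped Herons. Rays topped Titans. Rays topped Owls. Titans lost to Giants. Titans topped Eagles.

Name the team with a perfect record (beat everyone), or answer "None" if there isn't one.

Highest win total is Giants with 6 (out of 8 possible).
Giants lost to Falcons, Rays, so no team went undefeated.

None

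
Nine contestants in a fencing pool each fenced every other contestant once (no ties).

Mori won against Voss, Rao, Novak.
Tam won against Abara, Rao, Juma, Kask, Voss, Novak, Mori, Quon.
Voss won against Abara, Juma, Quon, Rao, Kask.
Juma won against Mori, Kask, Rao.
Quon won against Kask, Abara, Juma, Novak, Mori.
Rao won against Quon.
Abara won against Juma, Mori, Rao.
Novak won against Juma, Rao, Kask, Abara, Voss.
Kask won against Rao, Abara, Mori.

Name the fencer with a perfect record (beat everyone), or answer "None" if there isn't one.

Tam has 8 wins out of 8 opponents — a perfect record.

Tam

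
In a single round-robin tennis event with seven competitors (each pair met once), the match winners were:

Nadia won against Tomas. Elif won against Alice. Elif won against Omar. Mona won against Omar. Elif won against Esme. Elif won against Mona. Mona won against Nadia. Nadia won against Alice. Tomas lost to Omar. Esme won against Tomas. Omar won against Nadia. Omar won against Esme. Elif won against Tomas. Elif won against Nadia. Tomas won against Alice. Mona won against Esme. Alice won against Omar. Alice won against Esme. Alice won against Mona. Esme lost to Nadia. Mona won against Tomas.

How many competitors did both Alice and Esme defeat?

0

Alice beat: Esme, Omar, Mona.
Esme beat: Tomas.
No one was beaten by both.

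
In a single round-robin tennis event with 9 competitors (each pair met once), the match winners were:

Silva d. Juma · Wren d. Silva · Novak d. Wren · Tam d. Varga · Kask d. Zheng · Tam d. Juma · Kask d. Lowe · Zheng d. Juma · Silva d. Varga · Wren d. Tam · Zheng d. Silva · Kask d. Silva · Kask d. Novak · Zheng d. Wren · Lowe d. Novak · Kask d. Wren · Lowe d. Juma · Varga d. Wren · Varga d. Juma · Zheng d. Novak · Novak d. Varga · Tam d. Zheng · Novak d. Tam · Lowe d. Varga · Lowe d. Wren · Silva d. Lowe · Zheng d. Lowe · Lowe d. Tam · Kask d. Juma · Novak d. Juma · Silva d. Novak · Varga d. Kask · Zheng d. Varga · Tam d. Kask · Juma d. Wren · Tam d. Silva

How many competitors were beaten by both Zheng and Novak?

Zheng beat: Juma, Lowe, Wren, Varga, Novak, Silva.
Novak beat: Juma, Wren, Varga, Tam.
Both beat: Juma, Wren, Varga — 3.

3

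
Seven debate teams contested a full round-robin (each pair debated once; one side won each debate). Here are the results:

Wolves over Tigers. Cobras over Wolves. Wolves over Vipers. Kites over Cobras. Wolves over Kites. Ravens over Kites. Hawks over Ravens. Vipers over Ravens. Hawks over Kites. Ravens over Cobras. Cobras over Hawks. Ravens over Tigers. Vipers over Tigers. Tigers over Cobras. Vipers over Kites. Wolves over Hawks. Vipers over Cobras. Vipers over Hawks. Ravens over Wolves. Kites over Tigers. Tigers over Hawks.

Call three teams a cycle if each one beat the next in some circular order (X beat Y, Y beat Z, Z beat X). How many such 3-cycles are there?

Win totals: Kites 2, Vipers 5, Cobras 2, Wolves 4, Hawks 2, Ravens 4, Tigers 2.
A team with w wins dominates both others in C(w,2) triples; summing gives 1 + 10 + 1 + 6 + 1 + 6 + 1 = 26 transitive triples.
Total triples C(7,3) = 35, so cyclic triples = 35 − 26 = 9.

9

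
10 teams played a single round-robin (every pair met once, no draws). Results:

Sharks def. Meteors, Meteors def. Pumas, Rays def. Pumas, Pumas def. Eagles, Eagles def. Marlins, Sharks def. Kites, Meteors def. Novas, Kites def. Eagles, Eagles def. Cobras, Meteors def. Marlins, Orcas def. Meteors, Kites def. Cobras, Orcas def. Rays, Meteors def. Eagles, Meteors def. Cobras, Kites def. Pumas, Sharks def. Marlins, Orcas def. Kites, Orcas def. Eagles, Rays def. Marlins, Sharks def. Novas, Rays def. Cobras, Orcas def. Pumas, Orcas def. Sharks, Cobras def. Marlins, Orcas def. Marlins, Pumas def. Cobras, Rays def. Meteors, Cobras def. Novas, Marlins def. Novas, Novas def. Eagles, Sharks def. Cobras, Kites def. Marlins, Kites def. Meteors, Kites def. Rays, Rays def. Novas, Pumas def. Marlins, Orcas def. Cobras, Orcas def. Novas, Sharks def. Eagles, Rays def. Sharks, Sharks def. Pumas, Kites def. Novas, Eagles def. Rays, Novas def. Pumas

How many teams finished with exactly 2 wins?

2

Win totals: Sharks 7, Meteors 5, Novas 2, Orcas 9, Rays 6, Cobras 2, Eagles 3, Pumas 3, Kites 7, Marlins 1.
Exactly 2: Novas, Cobras — 2 teams.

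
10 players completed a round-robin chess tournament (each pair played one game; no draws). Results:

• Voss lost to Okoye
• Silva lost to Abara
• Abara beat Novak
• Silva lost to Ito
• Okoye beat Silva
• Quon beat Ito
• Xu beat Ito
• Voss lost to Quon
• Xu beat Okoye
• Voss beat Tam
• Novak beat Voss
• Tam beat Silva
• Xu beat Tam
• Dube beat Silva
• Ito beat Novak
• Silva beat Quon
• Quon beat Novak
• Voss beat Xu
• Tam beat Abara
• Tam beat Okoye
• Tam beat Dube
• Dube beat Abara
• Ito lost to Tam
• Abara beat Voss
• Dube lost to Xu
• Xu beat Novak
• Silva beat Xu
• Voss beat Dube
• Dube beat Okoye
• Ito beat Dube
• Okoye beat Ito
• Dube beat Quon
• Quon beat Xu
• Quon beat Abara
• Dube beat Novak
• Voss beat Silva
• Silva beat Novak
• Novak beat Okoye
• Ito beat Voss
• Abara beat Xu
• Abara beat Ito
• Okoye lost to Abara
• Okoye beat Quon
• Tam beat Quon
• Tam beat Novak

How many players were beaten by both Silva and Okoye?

Silva beat: Novak, Quon, Xu.
Okoye beat: Ito, Silva, Quon, Voss.
Both beat: Quon — 1.

1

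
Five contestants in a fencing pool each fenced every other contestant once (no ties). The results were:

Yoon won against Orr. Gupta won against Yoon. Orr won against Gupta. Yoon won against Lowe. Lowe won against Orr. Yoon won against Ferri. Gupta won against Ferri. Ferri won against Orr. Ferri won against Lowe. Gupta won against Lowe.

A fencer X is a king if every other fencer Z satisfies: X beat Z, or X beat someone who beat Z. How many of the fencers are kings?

3

Orr reaches everyone (king).
Ferri cannot reach Yoon in two steps.
Yoon reaches everyone (king).
Gupta reaches everyone (king).
Lowe cannot reach Ferri, Yoon in two steps.
Kings: Orr, Yoon, Gupta — 3.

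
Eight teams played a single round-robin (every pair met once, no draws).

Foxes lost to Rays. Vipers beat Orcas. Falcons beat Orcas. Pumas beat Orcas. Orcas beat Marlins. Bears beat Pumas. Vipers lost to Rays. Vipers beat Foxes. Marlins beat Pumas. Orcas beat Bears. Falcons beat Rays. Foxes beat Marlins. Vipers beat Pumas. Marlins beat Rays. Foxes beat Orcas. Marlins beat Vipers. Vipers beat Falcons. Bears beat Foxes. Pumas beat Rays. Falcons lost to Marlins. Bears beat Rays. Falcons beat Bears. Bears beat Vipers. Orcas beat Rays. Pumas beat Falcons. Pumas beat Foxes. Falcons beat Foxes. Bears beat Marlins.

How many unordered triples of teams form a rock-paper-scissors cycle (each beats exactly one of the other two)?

Win totals: Marlins 4, Rays 2, Orcas 3, Pumas 4, Bears 5, Falcons 4, Vipers 4, Foxes 2.
A team with w wins dominates both others in C(w,2) triples; summing gives 6 + 1 + 3 + 6 + 10 + 6 + 6 + 1 = 39 transitive triples.
Total triples C(8,3) = 56, so cyclic triples = 56 − 39 = 17.

17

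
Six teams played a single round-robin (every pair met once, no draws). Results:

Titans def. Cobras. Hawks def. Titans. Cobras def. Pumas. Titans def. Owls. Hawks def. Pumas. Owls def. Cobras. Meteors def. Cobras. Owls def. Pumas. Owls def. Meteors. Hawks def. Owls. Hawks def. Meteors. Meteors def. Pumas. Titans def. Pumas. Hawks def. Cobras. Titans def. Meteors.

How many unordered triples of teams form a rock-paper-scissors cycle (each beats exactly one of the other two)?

Win totals: Hawks 5, Owls 3, Titans 4, Meteors 2, Pumas 0, Cobras 1.
A team with w wins dominates both others in C(w,2) triples; summing gives 10 + 3 + 6 + 1 + 0 + 0 = 20 transitive triples.
Total triples C(6,3) = 20, so cyclic triples = 20 − 20 = 0.

0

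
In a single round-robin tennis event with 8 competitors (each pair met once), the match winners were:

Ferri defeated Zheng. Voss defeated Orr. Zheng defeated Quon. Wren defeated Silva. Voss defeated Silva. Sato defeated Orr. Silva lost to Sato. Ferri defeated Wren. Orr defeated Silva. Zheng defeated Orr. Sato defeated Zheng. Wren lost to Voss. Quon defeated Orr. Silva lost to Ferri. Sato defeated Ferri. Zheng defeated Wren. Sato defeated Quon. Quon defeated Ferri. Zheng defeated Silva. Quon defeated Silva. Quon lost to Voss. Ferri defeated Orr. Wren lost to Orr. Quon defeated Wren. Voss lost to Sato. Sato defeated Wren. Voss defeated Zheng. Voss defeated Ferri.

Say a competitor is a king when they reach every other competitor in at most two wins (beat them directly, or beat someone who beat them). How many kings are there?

1

Voss cannot reach Sato in two steps.
Quon cannot reach Voss, Sato in two steps.
Wren cannot reach Voss, Quon, Zheng, Sato, Ferri, Orr in two steps.
Zheng cannot reach Voss, Sato in two steps.
Sato reaches everyone (king).
Silva cannot reach Voss, Quon, Wren, Zheng, Sato, Ferri, Orr in two steps.
Ferri cannot reach Voss, Sato in two steps.
Orr cannot reach Voss, Quon, Zheng, Sato, Ferri in two steps.
Kings: Sato — 1.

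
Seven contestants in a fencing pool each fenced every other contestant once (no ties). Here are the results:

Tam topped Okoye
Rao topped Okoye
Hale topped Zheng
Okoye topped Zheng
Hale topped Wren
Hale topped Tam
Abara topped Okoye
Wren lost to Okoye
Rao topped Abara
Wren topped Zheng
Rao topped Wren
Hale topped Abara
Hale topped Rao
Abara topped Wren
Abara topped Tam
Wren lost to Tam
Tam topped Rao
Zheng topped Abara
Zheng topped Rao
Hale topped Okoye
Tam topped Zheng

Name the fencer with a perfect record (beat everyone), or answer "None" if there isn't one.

Hale

Hale has 6 wins out of 6 opponents — a perfect record.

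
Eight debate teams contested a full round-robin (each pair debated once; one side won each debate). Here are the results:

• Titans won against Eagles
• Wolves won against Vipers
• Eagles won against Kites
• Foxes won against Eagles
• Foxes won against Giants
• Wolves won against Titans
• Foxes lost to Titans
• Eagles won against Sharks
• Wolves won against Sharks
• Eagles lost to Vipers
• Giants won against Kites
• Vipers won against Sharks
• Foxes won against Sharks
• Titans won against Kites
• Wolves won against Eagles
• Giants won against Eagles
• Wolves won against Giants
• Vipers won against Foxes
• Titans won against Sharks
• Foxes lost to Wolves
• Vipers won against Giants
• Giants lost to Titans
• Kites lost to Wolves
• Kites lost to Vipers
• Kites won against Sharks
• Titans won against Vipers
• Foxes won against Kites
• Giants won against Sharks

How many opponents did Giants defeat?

Giants' results: beat Sharks, Kites, Eagles; lost to Foxes, Titans, Vipers, Wolves.
That is 3 wins.

3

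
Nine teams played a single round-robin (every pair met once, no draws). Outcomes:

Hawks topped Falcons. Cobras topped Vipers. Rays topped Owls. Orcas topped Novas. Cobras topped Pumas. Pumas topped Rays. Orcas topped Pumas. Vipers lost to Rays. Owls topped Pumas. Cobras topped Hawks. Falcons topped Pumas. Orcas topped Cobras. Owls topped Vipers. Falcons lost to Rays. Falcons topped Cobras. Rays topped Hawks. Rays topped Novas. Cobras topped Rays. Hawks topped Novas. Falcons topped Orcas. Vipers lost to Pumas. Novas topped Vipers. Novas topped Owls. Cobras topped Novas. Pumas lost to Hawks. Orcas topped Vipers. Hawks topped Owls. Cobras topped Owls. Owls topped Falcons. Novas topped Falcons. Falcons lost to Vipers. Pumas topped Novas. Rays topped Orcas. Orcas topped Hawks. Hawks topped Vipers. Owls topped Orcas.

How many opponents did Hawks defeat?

5

Hawks' results: beat Falcons, Novas, Vipers, Pumas, Owls; lost to Cobras, Orcas, Rays.
That is 5 wins.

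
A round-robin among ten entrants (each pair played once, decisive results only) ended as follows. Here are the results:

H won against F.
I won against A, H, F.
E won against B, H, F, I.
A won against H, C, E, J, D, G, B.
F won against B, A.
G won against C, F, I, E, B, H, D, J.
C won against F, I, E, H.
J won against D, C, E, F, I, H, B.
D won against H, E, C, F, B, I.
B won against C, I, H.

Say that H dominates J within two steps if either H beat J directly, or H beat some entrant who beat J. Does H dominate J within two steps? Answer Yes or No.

H did not beat J directly.
H beat F, but each of them lost to J. No two-step path.

No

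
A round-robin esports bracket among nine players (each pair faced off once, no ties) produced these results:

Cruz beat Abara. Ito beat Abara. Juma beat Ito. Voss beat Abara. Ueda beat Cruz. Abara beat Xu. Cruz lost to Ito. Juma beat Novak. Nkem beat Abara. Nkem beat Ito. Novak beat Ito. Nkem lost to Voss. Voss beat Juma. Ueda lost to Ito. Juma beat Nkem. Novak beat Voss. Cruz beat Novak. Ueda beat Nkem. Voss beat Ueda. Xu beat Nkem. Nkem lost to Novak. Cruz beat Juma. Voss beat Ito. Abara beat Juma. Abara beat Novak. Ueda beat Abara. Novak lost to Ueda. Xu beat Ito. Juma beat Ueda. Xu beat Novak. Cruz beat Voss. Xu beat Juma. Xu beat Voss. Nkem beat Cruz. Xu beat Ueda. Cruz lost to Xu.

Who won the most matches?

Xu

Win totals: Nkem 3, Juma 4, Novak 3, Ueda 4, Abara 3, Ito 3, Xu 7, Voss 5, Cruz 4.
Xu leads with 7 wins (next highest: 5).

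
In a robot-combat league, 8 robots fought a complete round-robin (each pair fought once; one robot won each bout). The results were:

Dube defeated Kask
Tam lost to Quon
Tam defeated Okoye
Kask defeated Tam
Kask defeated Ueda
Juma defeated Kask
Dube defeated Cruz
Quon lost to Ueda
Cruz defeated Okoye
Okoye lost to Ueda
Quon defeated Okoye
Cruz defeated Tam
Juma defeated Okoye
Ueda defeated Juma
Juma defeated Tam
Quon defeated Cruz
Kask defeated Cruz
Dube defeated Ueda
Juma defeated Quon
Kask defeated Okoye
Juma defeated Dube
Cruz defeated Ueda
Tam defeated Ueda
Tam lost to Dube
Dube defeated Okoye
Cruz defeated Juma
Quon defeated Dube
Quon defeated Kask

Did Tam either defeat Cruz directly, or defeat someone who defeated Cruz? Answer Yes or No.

Tam did not beat Cruz directly.
Tam beat Okoye, Ueda, but each of them lost to Cruz. No two-step path.

No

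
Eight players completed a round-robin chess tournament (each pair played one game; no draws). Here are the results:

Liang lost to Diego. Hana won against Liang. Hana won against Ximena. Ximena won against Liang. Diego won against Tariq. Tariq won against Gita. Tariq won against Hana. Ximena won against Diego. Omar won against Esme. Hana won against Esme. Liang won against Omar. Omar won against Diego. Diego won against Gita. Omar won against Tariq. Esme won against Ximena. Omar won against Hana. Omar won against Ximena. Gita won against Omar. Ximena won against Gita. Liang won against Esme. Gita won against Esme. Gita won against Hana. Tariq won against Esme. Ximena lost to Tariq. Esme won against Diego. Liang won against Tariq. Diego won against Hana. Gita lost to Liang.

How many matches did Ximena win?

Ximena's results: beat Liang, Gita, Diego; lost to Hana, Tariq, Omar, Esme.
That is 3 wins.

3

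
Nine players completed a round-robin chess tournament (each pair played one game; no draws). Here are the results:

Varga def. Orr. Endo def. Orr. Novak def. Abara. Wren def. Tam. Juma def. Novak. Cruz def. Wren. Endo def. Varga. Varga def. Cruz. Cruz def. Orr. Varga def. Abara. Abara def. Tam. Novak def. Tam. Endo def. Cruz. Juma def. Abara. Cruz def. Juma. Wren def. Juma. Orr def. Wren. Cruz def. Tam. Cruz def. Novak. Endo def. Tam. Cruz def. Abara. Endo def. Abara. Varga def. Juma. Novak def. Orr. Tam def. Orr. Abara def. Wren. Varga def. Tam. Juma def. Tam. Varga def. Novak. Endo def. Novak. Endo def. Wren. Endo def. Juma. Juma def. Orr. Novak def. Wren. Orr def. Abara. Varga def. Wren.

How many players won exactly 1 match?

1

Win totals: Tam 1, Juma 4, Orr 2, Abara 2, Endo 8, Cruz 6, Varga 7, Novak 4, Wren 2.
Exactly 1: Tam — 1 player.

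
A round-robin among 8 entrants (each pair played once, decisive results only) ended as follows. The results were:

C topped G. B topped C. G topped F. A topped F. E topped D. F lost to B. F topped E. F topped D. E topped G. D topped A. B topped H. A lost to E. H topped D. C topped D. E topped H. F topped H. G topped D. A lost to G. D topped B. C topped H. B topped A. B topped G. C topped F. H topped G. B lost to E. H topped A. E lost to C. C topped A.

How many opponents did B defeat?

B's results: beat A, C, F, G, H; lost to D, E.
That is 5 wins.

5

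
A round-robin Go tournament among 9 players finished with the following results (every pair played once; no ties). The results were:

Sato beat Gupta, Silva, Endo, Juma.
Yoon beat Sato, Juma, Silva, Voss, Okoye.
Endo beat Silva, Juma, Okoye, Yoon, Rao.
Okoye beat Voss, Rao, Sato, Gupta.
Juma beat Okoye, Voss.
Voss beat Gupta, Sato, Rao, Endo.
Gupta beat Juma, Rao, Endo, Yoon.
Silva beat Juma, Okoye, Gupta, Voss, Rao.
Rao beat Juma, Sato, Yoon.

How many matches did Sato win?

4

Sato's results: beat Silva, Gupta, Endo, Juma; lost to Voss, Rao, Yoon, Okoye.
That is 4 wins.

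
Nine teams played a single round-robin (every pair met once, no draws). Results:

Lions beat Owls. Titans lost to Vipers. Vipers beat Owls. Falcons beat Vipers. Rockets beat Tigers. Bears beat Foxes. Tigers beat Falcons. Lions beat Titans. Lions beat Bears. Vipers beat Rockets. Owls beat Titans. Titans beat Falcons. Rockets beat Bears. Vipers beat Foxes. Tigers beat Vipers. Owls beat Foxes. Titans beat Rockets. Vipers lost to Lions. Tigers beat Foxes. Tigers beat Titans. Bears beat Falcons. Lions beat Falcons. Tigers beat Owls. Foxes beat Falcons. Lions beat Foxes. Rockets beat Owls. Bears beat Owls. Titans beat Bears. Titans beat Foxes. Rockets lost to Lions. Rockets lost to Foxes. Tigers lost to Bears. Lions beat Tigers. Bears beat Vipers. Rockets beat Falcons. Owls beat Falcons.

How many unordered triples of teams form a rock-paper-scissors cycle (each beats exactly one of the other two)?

14

Win totals: Rockets 4, Falcons 1, Tigers 5, Owls 3, Bears 5, Foxes 2, Vipers 4, Lions 8, Titans 4.
A team with w wins dominates both others in C(w,2) triples; summing gives 6 + 0 + 10 + 3 + 10 + 1 + 6 + 28 + 6 = 70 transitive triples.
Total triples C(9,3) = 84, so cyclic triples = 84 − 70 = 14.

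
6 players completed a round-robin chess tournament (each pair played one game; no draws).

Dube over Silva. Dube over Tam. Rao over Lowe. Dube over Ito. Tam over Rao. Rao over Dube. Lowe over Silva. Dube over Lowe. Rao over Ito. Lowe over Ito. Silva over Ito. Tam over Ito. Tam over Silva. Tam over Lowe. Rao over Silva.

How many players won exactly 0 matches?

Win totals: Lowe 2, Rao 4, Silva 1, Dube 4, Tam 4, Ito 0.
Exactly 0: Ito — 1 player.

1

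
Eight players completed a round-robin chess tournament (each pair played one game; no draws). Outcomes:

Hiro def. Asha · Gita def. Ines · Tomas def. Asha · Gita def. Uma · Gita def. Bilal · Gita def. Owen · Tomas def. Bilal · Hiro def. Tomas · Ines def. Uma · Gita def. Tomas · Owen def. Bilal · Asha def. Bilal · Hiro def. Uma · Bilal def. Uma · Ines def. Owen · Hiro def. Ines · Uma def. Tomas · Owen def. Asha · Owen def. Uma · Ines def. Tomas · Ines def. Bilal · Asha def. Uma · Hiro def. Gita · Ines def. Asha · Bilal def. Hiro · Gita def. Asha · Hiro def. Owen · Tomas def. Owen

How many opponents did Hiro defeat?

Hiro's results: beat Owen, Ines, Gita, Asha, Uma, Tomas; lost to Bilal.
That is 6 wins.

6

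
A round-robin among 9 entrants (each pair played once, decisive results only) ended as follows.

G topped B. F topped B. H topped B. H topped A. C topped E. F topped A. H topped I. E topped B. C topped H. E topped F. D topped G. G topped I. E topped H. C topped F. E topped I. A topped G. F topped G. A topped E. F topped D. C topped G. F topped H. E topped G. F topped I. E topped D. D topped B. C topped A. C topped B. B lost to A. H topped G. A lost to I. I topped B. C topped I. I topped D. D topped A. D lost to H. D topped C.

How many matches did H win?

H's results: beat A, B, D, G, I; lost to C, E, F.
That is 5 wins.

5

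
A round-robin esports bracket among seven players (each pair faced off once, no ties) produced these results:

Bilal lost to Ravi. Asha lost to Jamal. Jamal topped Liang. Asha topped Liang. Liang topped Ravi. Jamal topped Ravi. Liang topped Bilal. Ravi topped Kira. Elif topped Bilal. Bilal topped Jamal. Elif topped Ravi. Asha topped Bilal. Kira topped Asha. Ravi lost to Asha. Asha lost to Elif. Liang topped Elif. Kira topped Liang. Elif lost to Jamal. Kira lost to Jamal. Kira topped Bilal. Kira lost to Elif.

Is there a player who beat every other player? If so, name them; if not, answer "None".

None

Highest win total is Jamal with 5 (out of 6 possible).
Jamal lost to Bilal, so no player went undefeated.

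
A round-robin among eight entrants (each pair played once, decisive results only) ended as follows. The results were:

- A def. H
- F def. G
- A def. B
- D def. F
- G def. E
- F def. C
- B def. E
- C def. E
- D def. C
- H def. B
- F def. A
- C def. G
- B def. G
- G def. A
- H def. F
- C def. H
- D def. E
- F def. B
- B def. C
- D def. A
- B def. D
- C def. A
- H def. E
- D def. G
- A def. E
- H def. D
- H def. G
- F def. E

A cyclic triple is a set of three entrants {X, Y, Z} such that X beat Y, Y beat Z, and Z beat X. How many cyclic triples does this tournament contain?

Win totals: A 3, B 4, C 4, D 5, E 0, F 5, G 2, H 5.
An entrant with w wins dominates both others in C(w,2) triples; summing gives 3 + 6 + 6 + 10 + 0 + 10 + 1 + 10 = 46 transitive triples.
Total triples C(8,3) = 56, so cyclic triples = 56 − 46 = 10.

10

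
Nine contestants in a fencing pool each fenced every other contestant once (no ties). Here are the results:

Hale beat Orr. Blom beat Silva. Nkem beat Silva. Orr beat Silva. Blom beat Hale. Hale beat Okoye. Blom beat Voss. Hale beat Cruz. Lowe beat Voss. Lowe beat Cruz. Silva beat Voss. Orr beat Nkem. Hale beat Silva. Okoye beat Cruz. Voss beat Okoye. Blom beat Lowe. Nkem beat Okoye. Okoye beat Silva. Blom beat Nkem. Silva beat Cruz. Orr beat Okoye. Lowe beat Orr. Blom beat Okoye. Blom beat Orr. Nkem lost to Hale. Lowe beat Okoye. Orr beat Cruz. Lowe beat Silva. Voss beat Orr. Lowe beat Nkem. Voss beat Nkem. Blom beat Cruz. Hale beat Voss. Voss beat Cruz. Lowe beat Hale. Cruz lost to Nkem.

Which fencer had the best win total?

Blom

Win totals: Voss 4, Blom 8, Silva 2, Lowe 7, Cruz 0, Nkem 3, Orr 4, Hale 6, Okoye 2.
Blom leads with 8 wins (next highest: 7).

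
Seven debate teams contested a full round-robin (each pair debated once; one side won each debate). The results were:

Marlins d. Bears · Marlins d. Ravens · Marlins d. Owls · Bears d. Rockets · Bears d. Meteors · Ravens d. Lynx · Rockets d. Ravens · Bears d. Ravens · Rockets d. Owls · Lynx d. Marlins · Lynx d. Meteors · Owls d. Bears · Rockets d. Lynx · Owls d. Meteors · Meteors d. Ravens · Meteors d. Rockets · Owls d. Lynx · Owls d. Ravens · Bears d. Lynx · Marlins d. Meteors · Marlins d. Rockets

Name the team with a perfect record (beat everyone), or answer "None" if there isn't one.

Highest win total is Marlins with 5 (out of 6 possible).
Marlins lost to Lynx, so no team went undefeated.

None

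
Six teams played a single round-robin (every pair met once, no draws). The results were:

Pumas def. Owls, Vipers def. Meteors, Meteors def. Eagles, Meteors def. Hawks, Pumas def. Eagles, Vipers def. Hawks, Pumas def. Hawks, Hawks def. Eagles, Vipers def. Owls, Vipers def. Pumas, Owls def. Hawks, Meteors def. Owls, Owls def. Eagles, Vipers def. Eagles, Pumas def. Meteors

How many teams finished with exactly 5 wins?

1

Win totals: Vipers 5, Owls 2, Hawks 1, Eagles 0, Meteors 3, Pumas 4.
Exactly 5: Vipers — 1 team.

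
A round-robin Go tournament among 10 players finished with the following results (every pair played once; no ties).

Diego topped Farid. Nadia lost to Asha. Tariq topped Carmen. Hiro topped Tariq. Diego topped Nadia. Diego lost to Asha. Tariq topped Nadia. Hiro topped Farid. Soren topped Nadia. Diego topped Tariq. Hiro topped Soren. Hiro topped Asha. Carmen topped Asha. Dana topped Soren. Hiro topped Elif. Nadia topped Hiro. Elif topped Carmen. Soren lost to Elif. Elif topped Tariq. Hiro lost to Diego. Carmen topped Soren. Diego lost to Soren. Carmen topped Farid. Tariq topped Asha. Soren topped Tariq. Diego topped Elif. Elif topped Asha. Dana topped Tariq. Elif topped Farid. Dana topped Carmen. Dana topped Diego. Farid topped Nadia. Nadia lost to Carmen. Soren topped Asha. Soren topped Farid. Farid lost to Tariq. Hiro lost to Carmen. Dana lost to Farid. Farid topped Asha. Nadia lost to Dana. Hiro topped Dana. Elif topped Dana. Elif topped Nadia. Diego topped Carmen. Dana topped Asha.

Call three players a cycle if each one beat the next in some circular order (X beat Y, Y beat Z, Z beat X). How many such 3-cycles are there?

24

Win totals: Nadia 1, Asha 2, Diego 6, Hiro 6, Elif 7, Tariq 4, Soren 5, Carmen 5, Dana 6, Farid 3.
A player with w wins dominates both others in C(w,2) triples; summing gives 0 + 1 + 15 + 15 + 21 + 6 + 10 + 10 + 15 + 3 = 96 transitive triples.
Total triples C(10,3) = 120, so cyclic triples = 120 − 96 = 24.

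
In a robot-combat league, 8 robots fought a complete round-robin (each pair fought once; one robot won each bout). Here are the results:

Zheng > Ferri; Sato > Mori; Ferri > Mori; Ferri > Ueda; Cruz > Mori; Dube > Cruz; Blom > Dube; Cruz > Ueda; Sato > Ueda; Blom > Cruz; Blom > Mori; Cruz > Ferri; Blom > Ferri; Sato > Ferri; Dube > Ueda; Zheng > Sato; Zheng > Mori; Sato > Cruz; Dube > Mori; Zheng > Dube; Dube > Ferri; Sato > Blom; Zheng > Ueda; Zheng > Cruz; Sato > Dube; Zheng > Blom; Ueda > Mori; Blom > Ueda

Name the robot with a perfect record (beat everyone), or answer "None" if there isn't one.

Zheng has 7 wins out of 7 opponents — a perfect record.

Zheng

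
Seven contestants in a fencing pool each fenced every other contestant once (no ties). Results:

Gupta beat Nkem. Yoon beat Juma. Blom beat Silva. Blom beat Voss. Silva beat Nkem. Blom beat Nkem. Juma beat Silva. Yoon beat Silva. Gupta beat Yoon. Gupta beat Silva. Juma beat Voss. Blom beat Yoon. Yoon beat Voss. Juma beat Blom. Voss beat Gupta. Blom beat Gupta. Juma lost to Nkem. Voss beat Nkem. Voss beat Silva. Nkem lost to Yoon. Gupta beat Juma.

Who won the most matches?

Blom

Win totals: Gupta 4, Blom 5, Yoon 4, Nkem 1, Silva 1, Juma 3, Voss 3.
Blom leads with 5 wins (next highest: 4).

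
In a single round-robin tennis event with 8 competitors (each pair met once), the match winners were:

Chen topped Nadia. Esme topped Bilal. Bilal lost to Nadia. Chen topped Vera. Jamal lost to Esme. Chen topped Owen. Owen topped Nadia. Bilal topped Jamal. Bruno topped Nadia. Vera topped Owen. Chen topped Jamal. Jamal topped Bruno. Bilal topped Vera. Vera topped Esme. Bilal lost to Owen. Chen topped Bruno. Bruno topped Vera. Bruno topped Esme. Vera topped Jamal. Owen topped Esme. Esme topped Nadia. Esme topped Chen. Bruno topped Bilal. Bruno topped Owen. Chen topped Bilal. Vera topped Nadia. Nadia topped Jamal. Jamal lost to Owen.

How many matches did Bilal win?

2

Bilal's results: beat Vera, Jamal; lost to Nadia, Esme, Chen, Owen, Bruno.
That is 2 wins.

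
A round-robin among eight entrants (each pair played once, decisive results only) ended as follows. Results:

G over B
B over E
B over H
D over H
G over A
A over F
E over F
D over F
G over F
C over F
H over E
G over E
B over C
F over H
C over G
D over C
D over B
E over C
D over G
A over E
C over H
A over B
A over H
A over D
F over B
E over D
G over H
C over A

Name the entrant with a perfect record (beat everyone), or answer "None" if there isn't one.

None

Highest win total is G with 5 (out of 7 possible).
G lost to C, D, so no entrant went undefeated.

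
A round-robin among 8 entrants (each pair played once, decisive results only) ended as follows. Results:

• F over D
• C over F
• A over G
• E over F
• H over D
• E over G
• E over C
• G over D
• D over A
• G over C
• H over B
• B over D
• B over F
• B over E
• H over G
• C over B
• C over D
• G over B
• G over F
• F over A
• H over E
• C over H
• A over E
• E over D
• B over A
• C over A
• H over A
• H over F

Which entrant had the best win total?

H

Win totals: A 2, B 4, C 5, D 1, E 4, F 2, G 4, H 6.
H leads with 6 wins (next highest: 5).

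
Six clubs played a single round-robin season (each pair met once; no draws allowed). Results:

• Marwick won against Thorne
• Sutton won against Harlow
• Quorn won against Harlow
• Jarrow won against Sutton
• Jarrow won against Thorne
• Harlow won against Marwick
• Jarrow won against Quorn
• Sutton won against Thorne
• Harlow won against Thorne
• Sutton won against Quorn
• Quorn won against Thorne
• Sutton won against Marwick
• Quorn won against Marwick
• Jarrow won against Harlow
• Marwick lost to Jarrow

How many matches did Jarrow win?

Jarrow's results: beat Harlow, Quorn, Marwick, Thorne, Sutton; lost to no one.
That is 5 wins.

5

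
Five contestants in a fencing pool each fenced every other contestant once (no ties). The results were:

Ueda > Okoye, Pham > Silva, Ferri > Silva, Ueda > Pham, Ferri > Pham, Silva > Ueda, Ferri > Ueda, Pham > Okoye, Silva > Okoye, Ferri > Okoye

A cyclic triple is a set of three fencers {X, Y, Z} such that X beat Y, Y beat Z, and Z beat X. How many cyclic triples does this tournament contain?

1

Win totals: Ueda 2, Pham 2, Silva 2, Ferri 4, Okoye 0.
A fencer with w wins dominates both others in C(w,2) triples; summing gives 1 + 1 + 1 + 6 + 0 = 9 transitive triples.
Total triples C(5,3) = 10, so cyclic triples = 10 − 9 = 1.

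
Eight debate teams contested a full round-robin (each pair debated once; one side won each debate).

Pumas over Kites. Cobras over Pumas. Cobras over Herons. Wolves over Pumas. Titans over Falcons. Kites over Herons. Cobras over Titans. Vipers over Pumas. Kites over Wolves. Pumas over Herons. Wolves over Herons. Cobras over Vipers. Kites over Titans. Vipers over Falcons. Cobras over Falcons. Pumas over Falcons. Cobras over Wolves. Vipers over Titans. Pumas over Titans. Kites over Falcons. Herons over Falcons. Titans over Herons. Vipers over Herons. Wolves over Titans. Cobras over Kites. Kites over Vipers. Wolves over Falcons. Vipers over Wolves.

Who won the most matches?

Win totals: Falcons 0, Vipers 5, Cobras 7, Herons 1, Kites 5, Pumas 4, Wolves 4, Titans 2.
Cobras leads with 7 wins (next highest: 5).

Cobras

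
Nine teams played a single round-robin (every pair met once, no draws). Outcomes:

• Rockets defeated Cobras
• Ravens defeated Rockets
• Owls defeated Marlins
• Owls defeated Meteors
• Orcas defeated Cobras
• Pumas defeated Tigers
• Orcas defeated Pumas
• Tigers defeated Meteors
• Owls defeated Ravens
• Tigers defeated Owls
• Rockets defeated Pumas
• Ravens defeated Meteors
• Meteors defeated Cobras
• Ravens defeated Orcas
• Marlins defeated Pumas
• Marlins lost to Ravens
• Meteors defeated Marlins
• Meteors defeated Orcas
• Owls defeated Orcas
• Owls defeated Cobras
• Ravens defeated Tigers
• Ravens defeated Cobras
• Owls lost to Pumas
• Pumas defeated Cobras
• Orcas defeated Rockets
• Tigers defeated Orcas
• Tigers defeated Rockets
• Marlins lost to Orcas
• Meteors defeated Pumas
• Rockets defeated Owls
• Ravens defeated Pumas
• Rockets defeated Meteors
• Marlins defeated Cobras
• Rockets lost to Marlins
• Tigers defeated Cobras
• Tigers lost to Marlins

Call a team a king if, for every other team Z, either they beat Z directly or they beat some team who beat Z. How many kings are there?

Ravens reaches everyone (king).
Meteors cannot reach Ravens in two steps.
Tigers reaches everyone (king).
Pumas reaches everyone (king).
Marlins cannot reach Ravens in two steps.
Owls reaches everyone (king).
Orcas cannot reach Ravens in two steps.
Rockets reaches everyone (king).
Cobras cannot reach Ravens, Meteors, Tigers, Pumas, Marlins, Owls, Orcas, Rockets in two steps.
Kings: Ravens, Tigers, Pumas, Owls, Rockets — 5.

5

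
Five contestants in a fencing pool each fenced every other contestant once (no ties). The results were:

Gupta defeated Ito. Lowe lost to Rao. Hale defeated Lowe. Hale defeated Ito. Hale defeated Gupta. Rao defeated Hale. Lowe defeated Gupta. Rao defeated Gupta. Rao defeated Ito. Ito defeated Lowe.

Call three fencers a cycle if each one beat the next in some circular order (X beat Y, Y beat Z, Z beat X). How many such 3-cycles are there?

1

Win totals: Rao 4, Lowe 1, Gupta 1, Hale 3, Ito 1.
A fencer with w wins dominates both others in C(w,2) triples; summing gives 6 + 0 + 0 + 3 + 0 = 9 transitive triples.
Total triples C(5,3) = 10, so cyclic triples = 10 − 9 = 1.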